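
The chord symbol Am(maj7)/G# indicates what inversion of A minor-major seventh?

third inversion

Am(maj7)/G# means A minor-major seventh with G# in the bass. G# is the seventh of A minor-major seventh (A–C–E–G#), so this is third inversion.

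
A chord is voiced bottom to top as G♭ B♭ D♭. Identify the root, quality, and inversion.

Gb major, root position

The distinct note names are Gb, Bb, Db. Stacked in thirds they read Gb–Bb–Db, which is a major triad on Gb.
With the root (Gb) in the bass, the chord is in root position (figured bass 5/3).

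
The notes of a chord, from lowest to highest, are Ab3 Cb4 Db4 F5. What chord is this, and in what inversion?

The distinct note names are Ab, Cb, Db, F. Stacked in thirds they read Db–F–Ab–Cb, which is a dominant seventh chord on Db.
The lowest note is Ab, the fifth of the chord, so this is second inversion (figured bass 4/3).

Db dominant seventh, second inversion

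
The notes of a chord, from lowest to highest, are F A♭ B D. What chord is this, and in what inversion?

B diminished seventh, second inversion

The distinct note names are F, Ab, B, D. Stacked in thirds they read B–D–F–Ab, which is a diminished seventh chord on B.
F is the fifth of B diminished seventh; fifth in the bass means second inversion (figured bass 4/3).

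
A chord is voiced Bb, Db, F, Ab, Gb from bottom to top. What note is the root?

Reordering Bb, Db, F, Ab, Gb into stacked thirds gives Gb–Bb–Db–F–Ab; the bottom of that stack, Gb, is the root.

Gb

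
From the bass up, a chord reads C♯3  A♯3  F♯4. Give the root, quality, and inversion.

The distinct note names are C#, A#, F#. Stacked in thirds they read F#–A#–C#, which is a major triad on F#.
C# is the fifth of F# major; fifth in the bass means second inversion (figured bass 6/4).

F# major, second inversion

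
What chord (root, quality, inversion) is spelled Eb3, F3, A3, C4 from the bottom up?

F dominant seventh, third inversion

The pitch classes Eb, F, A, C arrange in thirds as F–A–C–Eb: an F dominant seventh chord.
With the seventh (Eb) in the bass, the chord is in third inversion (figured bass 4/2).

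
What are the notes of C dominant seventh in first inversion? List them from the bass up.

E, G, Bb, C

C dominant seventh is C–E–G–Bb. First inversion puts the third (E) in the bass, with the remaining tones above: E, G, Bb, C.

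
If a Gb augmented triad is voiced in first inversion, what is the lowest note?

Bb

Gb augmented is Gb–Bb–D. First inversion places the third in the bass: Bb.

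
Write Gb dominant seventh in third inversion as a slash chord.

Gb7/Fb

Third inversion of Gb dominant seventh has the seventh (Fb) in the bass. As a slash chord: Gb7/Fb.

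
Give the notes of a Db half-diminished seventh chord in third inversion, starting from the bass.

Cb, Db, Fb, Abb

Db half-diminished seventh is Db–Fb–Abb–Cb. Third inversion puts the seventh (Cb) in the bass, with the remaining tones above: Cb, Db, Fb, Abb.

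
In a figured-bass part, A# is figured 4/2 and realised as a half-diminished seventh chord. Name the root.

The figures 4/2 mean the seventh of the chord is in the bass. If A# is the seventh of a half-diminished seventh chord, the root is B# (chord tones B#–D#–F#–A#).

B#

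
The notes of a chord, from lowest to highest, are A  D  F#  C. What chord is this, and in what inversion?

The distinct note names are A, D, F#, C. Stacked in thirds they read D–F#–A–C, which is a dominant seventh chord on D.
With the fifth (A) in the bass, the chord is in second inversion (figured bass 4/3).

D dominant seventh, second inversion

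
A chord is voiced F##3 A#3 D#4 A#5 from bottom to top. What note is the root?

D#

The distinct letter names are F##, A#, D#. Arranged as a stack of thirds they read D#–F##–A#, so D# is the root (a D# major triad).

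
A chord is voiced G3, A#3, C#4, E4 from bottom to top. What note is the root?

A#

Reordering G, A#, C#, E into stacked thirds gives A#–C#–E–G; the bottom of that stack, A#, is the root.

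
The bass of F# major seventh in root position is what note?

F#

The root of F# major seventh (F#–A#–C#–E#) is F#; that is the bass in root position.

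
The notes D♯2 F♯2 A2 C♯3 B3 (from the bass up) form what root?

The distinct letter names are D#, F#, A, C#, B. Arranged as a stack of thirds they read B–D#–F#–A–C#, so B is the root (a B dominant ninth chord).

B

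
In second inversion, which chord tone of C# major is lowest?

G#

C# major is C#–E#–G#. Second inversion places the fifth in the bass: G#.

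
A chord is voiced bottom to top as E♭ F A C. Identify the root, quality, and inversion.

The pitch classes Eb, F, A, C arrange in thirds as F–A–C–Eb: an F dominant seventh chord.
Eb is the seventh of F dominant seventh; seventh in the bass means third inversion (figured bass 4/2).

F dominant seventh, third inversion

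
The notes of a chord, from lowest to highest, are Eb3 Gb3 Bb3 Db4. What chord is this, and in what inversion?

Reducing to letter names: Eb, Gb, Bb, Db. These stack in thirds as Eb–Gb–Bb–Db — an Eb minor seventh chord.
The lowest note is Eb, the root of the chord, so this is root position (figured bass 7).

Eb minor seventh, root position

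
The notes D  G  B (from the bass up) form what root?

G

Reordering D, G, B into stacked thirds gives G–B–D; the bottom of that stack, G, is the root.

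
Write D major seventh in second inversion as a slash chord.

Dmaj7/A

Second inversion of D major seventh has the fifth (A) in the bass. As a slash chord: Dmaj7/A.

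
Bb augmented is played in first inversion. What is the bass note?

In first inversion the third is lowest. For Bb augmented (Bb–D–F#) that is D.

D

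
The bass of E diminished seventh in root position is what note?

E

The root of E diminished seventh (E–G–Bb–Db) is E; that is the bass in root position.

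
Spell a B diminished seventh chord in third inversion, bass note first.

Spelling B diminished seventh: B–D–F–Ab. In third inversion the seventh is bass, giving Ab, B, D, F from the bottom.

Ab, B, D, F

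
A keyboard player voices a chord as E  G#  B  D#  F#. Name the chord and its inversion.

The pitch classes E, G#, B, D#, F# arrange in thirds as E–G#–B–D#–F#: an E major ninth chord.
With the root (E) in the bass, the chord is in root position.

E major ninth, root position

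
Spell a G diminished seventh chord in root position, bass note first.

G, Bb, Db, Fb

G diminished seventh is G–Bb–Db–Fb. Root position puts the root (G) in the bass, with the remaining tones above: G, Bb, Db, Fb.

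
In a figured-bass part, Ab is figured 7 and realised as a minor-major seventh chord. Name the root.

The figures 7 mean the root of the chord is in the bass. If Ab is the root of a minor-major seventh chord, the root is Ab (chord tones Ab–Cb–Eb–G).

Ab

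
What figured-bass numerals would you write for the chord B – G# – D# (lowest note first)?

6

The notes B, G#, D# stack in thirds as G#–B–D# — a G# minor triad. The bass B is the third, so this is first inversion: figured 6.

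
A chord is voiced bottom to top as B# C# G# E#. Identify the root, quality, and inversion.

C# major seventh, third inversion

Reducing to letter names: B#, C#, G#, E#. These stack in thirds as C#–E#–G#–B# — a C# major seventh chord.
B# is the seventh of C# major seventh; seventh in the bass means third inversion (figured bass 4/2).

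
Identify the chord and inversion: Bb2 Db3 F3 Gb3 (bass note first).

Gb major seventh, first inversion

Reducing to letter names: Bb, Db, F, Gb. These stack in thirds as Gb–Bb–Db–F — a Gb major seventh chord.
The lowest note is Bb, the third of the chord, so this is first inversion (figured bass 6/5).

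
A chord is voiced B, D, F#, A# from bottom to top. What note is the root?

B

Reordering B, D, F#, A# into stacked thirds gives B–D–F#–A#; the bottom of that stack, B, is the root.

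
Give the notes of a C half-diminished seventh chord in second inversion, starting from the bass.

C half-diminished seventh is C–Eb–Gb–Bb. Second inversion puts the fifth (Gb) in the bass, with the remaining tones above: Gb, Bb, C, Eb.

Gb, Bb, C, Eb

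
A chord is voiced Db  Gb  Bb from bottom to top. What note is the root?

Db, Gb, Bb are the tones of a Gb major triad (Gb–Bb–Db), making Gb the root.

Gb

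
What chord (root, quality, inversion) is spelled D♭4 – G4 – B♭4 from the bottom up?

G diminished, second inversion

The distinct note names are Db, G, Bb. Stacked in thirds they read G–Bb–Db, which is a diminished triad on G.
Db is the fifth of G diminished; fifth in the bass means second inversion (figured bass 6/4).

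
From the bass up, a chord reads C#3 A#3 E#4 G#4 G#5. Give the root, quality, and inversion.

Reducing to letter names: C#, A#, E#, G#. These stack in thirds as A#–C#–E#–G# — an A# minor seventh chord.
C# is the third of A# minor seventh; third in the bass means first inversion (figured bass 6/5).

A# minor seventh, first inversion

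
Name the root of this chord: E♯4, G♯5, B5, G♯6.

E#

E#, G#, B are the tones of an E# diminished triad (E#–G#–B), making E# the root.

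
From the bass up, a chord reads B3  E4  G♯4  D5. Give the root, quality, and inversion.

E dominant seventh, second inversion

Reducing to letter names: B, E, G#, D. These stack in thirds as E–G#–B–D — an E dominant seventh chord.
With the fifth (B) in the bass, the chord is in second inversion (figured bass 4/3).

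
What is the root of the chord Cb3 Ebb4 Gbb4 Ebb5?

Cb, Ebb, Gbb are the tones of a Cb diminished triad (Cb–Ebb–Gbb), making Cb the root.

Cb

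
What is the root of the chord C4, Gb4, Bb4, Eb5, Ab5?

Ab

C, Gb, Bb, Eb, Ab are the tones of an Ab dominant ninth chord (Ab–C–Eb–Gb–Bb), making Ab the root.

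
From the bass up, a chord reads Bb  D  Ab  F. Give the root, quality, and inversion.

Reducing to letter names: Bb, D, Ab, F. These stack in thirds as Bb–D–F–Ab — a Bb dominant seventh chord.
With the root (Bb) in the bass, the chord is in root position (figured bass 7).

Bb dominant seventh, root position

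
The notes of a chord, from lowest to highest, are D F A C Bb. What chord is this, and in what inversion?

The distinct note names are D, F, A, C, Bb. Stacked in thirds they read Bb–D–F–A–C, which is a major ninth chord on Bb.
With the third (D) in the bass, the chord is in first inversion.

Bb major ninth, first inversion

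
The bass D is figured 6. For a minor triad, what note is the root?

B

The figures 6 mean the third of the chord is in the bass. If D is the third of a minor triad, the root is B (chord tones B–D–F#).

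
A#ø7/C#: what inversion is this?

first inversion

A#ø7/C# means A# half-diminished seventh with C# in the bass. C# is the third of A# half-diminished seventh (A#–C#–E–G#), so this is first inversion.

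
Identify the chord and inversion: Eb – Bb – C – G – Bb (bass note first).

C minor seventh, first inversion

Reducing to letter names: Eb, Bb, C, G. These stack in thirds as C–Eb–G–Bb — a C minor seventh chord.
With the third (Eb) in the bass, the chord is in first inversion (figured bass 6/5).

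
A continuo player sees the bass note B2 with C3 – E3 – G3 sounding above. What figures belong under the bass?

The notes B, C, E, G stack in thirds as C–E–G–B — a C major seventh chord. The bass B is the seventh, so this is third inversion: figured 4/2.

4/2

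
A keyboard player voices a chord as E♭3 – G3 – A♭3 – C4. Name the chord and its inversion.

Reducing to letter names: Eb, G, Ab, C. These stack in thirds as Ab–C–Eb–G — an Ab major seventh chord.
Eb is the fifth of Ab major seventh; fifth in the bass means second inversion (figured bass 4/3).

Ab major seventh, second inversion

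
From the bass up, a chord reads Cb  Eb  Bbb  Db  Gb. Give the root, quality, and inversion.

The distinct note names are Cb, Eb, Bbb, Db, Gb. Stacked in thirds they read Cb–Eb–Gb–Bbb–Db, which is a dominant ninth chord on Cb.
The lowest note is Cb, the root of the chord, so this is root position.

Cb dominant ninth, root position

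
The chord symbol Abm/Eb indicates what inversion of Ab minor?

Abm/Eb means Ab minor with Eb in the bass. Eb is the fifth of Ab minor (Ab–Cb–Eb), so this is second inversion.

second inversion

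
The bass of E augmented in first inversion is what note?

G#

The third of E augmented (E–G#–B#) is G#; that is the bass in first inversion.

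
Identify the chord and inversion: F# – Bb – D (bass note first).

Bb augmented, second inversion

Reducing to letter names: F#, Bb, D. These stack in thirds as Bb–D–F# — a Bb augmented triad.
F# is the fifth of Bb augmented; fifth in the bass means second inversion (figured bass 6/4).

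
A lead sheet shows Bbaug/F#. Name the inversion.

Bbaug/F# means Bb augmented with F# in the bass. F# is the fifth of Bb augmented (Bb–D–F#), so this is second inversion.

second inversion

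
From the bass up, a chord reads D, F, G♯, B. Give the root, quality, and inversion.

Reducing to letter names: D, F, G#, B. These stack in thirds as G#–B–D–F — a G# diminished seventh chord.
D is the fifth of G# diminished seventh; fifth in the bass means second inversion (figured bass 4/3).

G# diminished seventh, second inversion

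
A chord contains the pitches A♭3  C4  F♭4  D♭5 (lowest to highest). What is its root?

Reordering Ab, C, Fb, Db into stacked thirds gives Db–Fb–Ab–C; the bottom of that stack, Db, is the root.

Db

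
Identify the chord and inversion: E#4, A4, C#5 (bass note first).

The pitch classes E#, A, C# arrange in thirds as A–C#–E#: an A augmented triad.
The lowest note is E#, the fifth of the chord, so this is second inversion (figured bass 6/4).

A augmented, second inversion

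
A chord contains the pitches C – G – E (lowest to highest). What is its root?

C, G, E are the tones of a C major triad (C–E–G), making C the root.

C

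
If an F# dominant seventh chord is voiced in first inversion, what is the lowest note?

F# dominant seventh is F#–A#–C#–E. First inversion places the third in the bass: A#.

A#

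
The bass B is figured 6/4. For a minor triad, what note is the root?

E

The figures 6/4 mean the fifth of the chord is in the bass. If B is the fifth of a minor triad, the root is E (chord tones E–G–B).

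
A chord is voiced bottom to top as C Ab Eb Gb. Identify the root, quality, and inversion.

Ab dominant seventh, first inversion

The pitch classes C, Ab, Eb, Gb arrange in thirds as Ab–C–Eb–Gb: an Ab dominant seventh chord.
With the third (C) in the bass, the chord is in first inversion (figured bass 6/5).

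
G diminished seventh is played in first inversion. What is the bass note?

Bb

G diminished seventh is G–Bb–Db–Fb. First inversion places the third in the bass: Bb.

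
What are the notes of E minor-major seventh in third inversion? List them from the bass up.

Spelling E minor-major seventh: E–G–B–D#. In third inversion the seventh is bass, giving D#, E, G, B from the bottom.

D#, E, G, B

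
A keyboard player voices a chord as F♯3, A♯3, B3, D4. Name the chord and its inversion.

B minor-major seventh, second inversion

The distinct note names are F#, A#, B, D. Stacked in thirds they read B–D–F#–A#, which is a minor-major seventh chord on B.
With the fifth (F#) in the bass, the chord is in second inversion (figured bass 4/3).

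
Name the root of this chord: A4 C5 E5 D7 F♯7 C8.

D

The distinct letter names are A, C, E, D, F#. Arranged as a stack of thirds they read D–F#–A–C–E, so D is the root (a D dominant ninth chord).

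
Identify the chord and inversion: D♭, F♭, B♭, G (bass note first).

Reducing to letter names: Db, Fb, Bb, G. These stack in thirds as G–Bb–Db–Fb — a G diminished seventh chord.
Db is the fifth of G diminished seventh; fifth in the bass means second inversion (figured bass 4/3).

G diminished seventh, second inversion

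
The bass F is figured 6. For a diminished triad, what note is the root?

D

The figures 6 mean the third of the chord is in the bass. If F is the third of a diminished triad, the root is D (chord tones D–F–Ab).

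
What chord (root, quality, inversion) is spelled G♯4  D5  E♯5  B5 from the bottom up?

E# diminished seventh, first inversion

Reducing to letter names: G#, D, E#, B. These stack in thirds as E#–G#–B–D — an E# diminished seventh chord.
The lowest note is G#, the third of the chord, so this is first inversion (figured bass 6/5).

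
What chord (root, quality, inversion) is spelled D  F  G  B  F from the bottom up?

G dominant seventh, second inversion

The pitch classes D, F, G, B arrange in thirds as G–B–D–F: a G dominant seventh chord.
With the fifth (D) in the bass, the chord is in second inversion (figured bass 4/3).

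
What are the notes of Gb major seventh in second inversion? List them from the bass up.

Db, F, Gb, Bb

Spelling Gb major seventh: Gb–Bb–Db–F. In second inversion the fifth is bass, giving Db, F, Gb, Bb from the bottom.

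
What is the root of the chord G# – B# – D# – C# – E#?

C#

G#, B#, D#, C#, E# are the tones of a C# major ninth chord (C#–E#–G#–B#–D#), making C# the root.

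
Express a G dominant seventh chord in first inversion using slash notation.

First inversion of G dominant seventh has the third (B) in the bass. As a slash chord: G7/B.

G7/B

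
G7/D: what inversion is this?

G7/D means G dominant seventh with D in the bass. D is the fifth of G dominant seventh (G–B–D–F), so this is second inversion.

second inversion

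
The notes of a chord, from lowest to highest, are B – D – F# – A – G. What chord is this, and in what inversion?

The distinct note names are B, D, F#, A, G. Stacked in thirds they read G–B–D–F#–A, which is a major ninth chord on G.
The lowest note is B, the third of the chord, so this is first inversion.

G major ninth, first inversion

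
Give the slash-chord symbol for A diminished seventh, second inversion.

Adim7/Eb

Second inversion of A diminished seventh has the fifth (Eb) in the bass. As a slash chord: Adim7/Eb.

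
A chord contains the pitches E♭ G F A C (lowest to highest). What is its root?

F

Reordering Eb, G, F, A, C into stacked thirds gives F–A–C–Eb–G; the bottom of that stack, F, is the root.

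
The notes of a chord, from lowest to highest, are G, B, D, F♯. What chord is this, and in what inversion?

G major seventh, root position

Reducing to letter names: G, B, D, F#. These stack in thirds as G–B–D–F# — a G major seventh chord.
The lowest note is G, the root of the chord, so this is root position (figured bass 7).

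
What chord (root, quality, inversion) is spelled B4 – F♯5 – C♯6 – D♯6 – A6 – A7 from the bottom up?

The distinct note names are B, F#, C#, D#, A. Stacked in thirds they read B–D#–F#–A–C#, which is a dominant ninth chord on B.
With the root (B) in the bass, the chord is in root position.

B dominant ninth, root position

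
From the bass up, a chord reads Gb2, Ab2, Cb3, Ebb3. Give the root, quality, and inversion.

The distinct note names are Gb, Ab, Cb, Ebb. Stacked in thirds they read Ab–Cb–Ebb–Gb, which is a half-diminished seventh chord on Ab.
Gb is the seventh of Ab half-diminished seventh; seventh in the bass means third inversion (figured bass 4/2).

Ab half-diminished seventh, third inversion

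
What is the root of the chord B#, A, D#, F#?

B#

B#, A, D#, F# are the tones of a B# diminished seventh chord (B#–D#–F#–A), making B# the root.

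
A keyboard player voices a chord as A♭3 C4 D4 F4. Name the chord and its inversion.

Reducing to letter names: Ab, C, D, F. These stack in thirds as D–F–Ab–C — a D half-diminished seventh chord.
With the fifth (Ab) in the bass, the chord is in second inversion (figured bass 4/3).

D half-diminished seventh, second inversion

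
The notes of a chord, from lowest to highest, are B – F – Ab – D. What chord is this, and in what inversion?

B diminished seventh, root position

The pitch classes B, F, Ab, D arrange in thirds as B–D–F–Ab: a B diminished seventh chord.
The lowest note is B, the root of the chord, so this is root position (figured bass 7).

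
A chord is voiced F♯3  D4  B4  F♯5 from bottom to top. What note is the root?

Reordering F#, D, B into stacked thirds gives B–D–F#; the bottom of that stack, B, is the root.

B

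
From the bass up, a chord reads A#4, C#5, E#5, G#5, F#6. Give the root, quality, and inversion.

F# major ninth, first inversion

The distinct note names are A#, C#, E#, G#, F#. Stacked in thirds they read F#–A#–C#–E#–G#, which is a major ninth chord on F#.
A# is the third of F# major ninth; third in the bass means first inversion.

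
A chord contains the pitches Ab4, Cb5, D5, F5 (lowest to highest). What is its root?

D

Ab, Cb, D, F are the tones of a D diminished seventh chord (D–F–Ab–Cb), making D the root.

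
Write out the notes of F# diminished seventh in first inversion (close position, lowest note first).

A, C, Eb, F#

The chord tones are F#–A–C–Eb. With the third (A) lowest for first inversion: A, C, Eb, F#.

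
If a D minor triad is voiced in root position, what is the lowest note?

The root of D minor (D–F–A) is D; that is the bass in root position.

D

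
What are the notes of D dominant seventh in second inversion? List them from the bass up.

A, C, D, F#

The chord tones are D–F#–A–C. With the fifth (A) lowest for second inversion: A, C, D, F#.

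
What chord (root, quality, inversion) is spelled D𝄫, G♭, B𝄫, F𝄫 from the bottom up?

The distinct note names are Dbb, Gb, Bbb, Fbb. Stacked in thirds they read Gb–Bbb–Dbb–Fbb, which is a diminished seventh chord on Gb.
With the fifth (Dbb) in the bass, the chord is in second inversion (figured bass 4/3).

Gb diminished seventh, second inversion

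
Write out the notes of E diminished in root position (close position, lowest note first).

E diminished is E–G–Bb. Root position puts the root (E) in the bass, with the remaining tones above: E, G, Bb.

E, G, Bb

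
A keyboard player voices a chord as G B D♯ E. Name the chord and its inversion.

Reducing to letter names: G, B, D#, E. These stack in thirds as E–G–B–D# — an E minor-major seventh chord.
With the third (G) in the bass, the chord is in first inversion (figured bass 6/5).

E minor-major seventh, first inversion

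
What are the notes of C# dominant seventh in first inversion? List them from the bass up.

E#, G#, B, C#

C# dominant seventh is C#–E#–G#–B. First inversion puts the third (E#) in the bass, with the remaining tones above: E#, G#, B, C#.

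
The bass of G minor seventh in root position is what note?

G

The root of G minor seventh (G–Bb–D–F) is G; that is the bass in root position.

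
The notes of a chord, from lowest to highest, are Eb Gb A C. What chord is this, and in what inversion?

Reducing to letter names: Eb, Gb, A, C. These stack in thirds as A–C–Eb–Gb — an A diminished seventh chord.
With the fifth (Eb) in the bass, the chord is in second inversion (figured bass 4/3).

A diminished seventh, second inversion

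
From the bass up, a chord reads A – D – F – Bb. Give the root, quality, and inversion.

Bb major seventh, third inversion

Reducing to letter names: A, D, F, Bb. These stack in thirds as Bb–D–F–A — a Bb major seventh chord.
A is the seventh of Bb major seventh; seventh in the bass means third inversion (figured bass 4/2).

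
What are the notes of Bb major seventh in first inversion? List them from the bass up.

D, F, A, Bb

The chord tones are Bb–D–F–A. With the third (D) lowest for first inversion: D, F, A, Bb.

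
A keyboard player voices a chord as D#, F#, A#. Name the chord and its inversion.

D# minor, root position

The pitch classes D#, F#, A# arrange in thirds as D#–F#–A#: a D# minor triad.
With the root (D#) in the bass, the chord is in root position (figured bass 5/3).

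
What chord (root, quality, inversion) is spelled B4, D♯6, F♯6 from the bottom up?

B major, root position

The pitch classes B, D#, F# arrange in thirds as B–D#–F#: a B major triad.
The lowest note is B, the root of the chord, so this is root position (figured bass 5/3).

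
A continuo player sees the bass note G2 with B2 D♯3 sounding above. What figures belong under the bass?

5/3

The notes G, B, D# stack in thirds as G–B–D# — a G augmented triad. The bass G is the root, so this is root position: figured 5/3.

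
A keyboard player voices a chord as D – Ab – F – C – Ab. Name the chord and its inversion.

D half-diminished seventh, root position

The pitch classes D, Ab, F, C arrange in thirds as D–F–Ab–C: a D half-diminished seventh chord.
D is the root of D half-diminished seventh; root in the bass means root position (figured bass 7).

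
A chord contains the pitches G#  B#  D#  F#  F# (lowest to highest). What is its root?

G#, B#, D#, F# are the tones of a G# dominant seventh chord (G#–B#–D#–F#), making G# the root.

G#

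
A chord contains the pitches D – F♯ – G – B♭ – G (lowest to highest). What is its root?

G

The distinct letter names are D, F#, G, Bb. Arranged as a stack of thirds they read G–Bb–D–F#, so G is the root (a G minor-major seventh chord).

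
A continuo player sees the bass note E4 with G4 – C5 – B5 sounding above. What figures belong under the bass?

6/5

The notes E, G, C, B stack in thirds as C–E–G–B — a C major seventh chord. The bass E is the third, so this is first inversion: figured 6/5.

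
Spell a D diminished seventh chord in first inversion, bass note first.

F, Ab, Cb, D

The chord tones are D–F–Ab–Cb. With the third (F) lowest for first inversion: F, Ab, Cb, D.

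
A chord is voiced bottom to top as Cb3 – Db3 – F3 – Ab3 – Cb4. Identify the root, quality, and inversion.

Reducing to letter names: Cb, Db, F, Ab. These stack in thirds as Db–F–Ab–Cb — a Db dominant seventh chord.
Cb is the seventh of Db dominant seventh; seventh in the bass means third inversion (figured bass 4/2).

Db dominant seventh, third inversion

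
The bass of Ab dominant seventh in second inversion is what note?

Eb

Ab dominant seventh is Ab–C–Eb–Gb. Second inversion places the fifth in the bass: Eb.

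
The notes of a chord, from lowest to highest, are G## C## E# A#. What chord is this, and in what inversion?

A# major seventh, third inversion

Reducing to letter names: G##, C##, E#, A#. These stack in thirds as A#–C##–E#–G## — an A# major seventh chord.
With the seventh (G##) in the bass, the chord is in third inversion (figured bass 4/2).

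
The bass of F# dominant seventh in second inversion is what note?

The fifth of F# dominant seventh (F#–A#–C#–E) is C#; that is the bass in second inversion.

C#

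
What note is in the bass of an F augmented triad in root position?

F

The root of F augmented (F–A–C#) is F; that is the bass in root position.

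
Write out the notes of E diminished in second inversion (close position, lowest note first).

E diminished is E–G–Bb. Second inversion puts the fifth (Bb) in the bass, with the remaining tones above: Bb, E, G.

Bb, E, G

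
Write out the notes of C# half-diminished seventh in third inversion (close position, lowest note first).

Spelling C# half-diminished seventh: C#–E–G–B. In third inversion the seventh is bass, giving B, C#, E, G from the bottom.

B, C#, E, G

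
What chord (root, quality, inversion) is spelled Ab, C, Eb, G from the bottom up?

The pitch classes Ab, C, Eb, G arrange in thirds as Ab–C–Eb–G: an Ab major seventh chord.
The lowest note is Ab, the root of the chord, so this is root position (figured bass 7).

Ab major seventh, root position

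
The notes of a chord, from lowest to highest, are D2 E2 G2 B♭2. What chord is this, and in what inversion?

Reducing to letter names: D, E, G, Bb. These stack in thirds as E–G–Bb–D — an E half-diminished seventh chord.
With the seventh (D) in the bass, the chord is in third inversion (figured bass 4/2).

E half-diminished seventh, third inversion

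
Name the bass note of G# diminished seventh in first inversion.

B

The third of G# diminished seventh (G#–B–D–F) is B; that is the bass in first inversion.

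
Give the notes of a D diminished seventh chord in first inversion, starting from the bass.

D diminished seventh is D–F–Ab–Cb. First inversion puts the third (F) in the bass, with the remaining tones above: F, Ab, Cb, D.

F, Ab, Cb, D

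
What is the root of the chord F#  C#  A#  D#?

D#

F#, C#, A#, D# are the tones of a D# minor seventh chord (D#–F#–A#–C#), making D# the root.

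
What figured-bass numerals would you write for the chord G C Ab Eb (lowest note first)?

4/2

The notes G, C, Ab, Eb stack in thirds as Ab–C–Eb–G — an Ab major seventh chord. The bass G is the seventh, so this is third inversion: figured 4/2.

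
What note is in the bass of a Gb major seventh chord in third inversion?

F

Gb major seventh is Gb–Bb–Db–F. Third inversion places the seventh in the bass: F.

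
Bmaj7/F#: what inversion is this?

Bmaj7/F# means B major seventh with F# in the bass. F# is the fifth of B major seventh (B–D#–F#–A#), so this is second inversion.

second inversion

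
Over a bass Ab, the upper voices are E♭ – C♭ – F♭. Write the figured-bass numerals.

6/5

The notes Ab, Eb, Cb, Fb stack in thirds as Fb–Ab–Cb–Eb — an Fb major seventh chord. The bass Ab is the third, so this is first inversion: figured 6/5.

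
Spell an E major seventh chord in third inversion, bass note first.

D#, E, G#, B

E major seventh is E–G#–B–D#. Third inversion puts the seventh (D#) in the bass, with the remaining tones above: D#, E, G#, B.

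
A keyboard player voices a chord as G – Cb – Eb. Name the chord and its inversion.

Cb augmented, second inversion

The pitch classes G, Cb, Eb arrange in thirds as Cb–Eb–G: a Cb augmented triad.
With the fifth (G) in the bass, the chord is in second inversion (figured bass 6/4).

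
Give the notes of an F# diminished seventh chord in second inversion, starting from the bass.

C, Eb, F#, A

F# diminished seventh is F#–A–C–Eb. Second inversion puts the fifth (C) in the bass, with the remaining tones above: C, Eb, F#, A.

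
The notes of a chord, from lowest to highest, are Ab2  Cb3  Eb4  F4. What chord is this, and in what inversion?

The distinct note names are Ab, Cb, Eb, F. Stacked in thirds they read F–Ab–Cb–Eb, which is a half-diminished seventh chord on F.
Ab is the third of F half-diminished seventh; third in the bass means first inversion (figured bass 6/5).

F half-diminished seventh, first inversion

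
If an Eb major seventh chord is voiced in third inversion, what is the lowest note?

D

Eb major seventh is Eb–G–Bb–D. Third inversion places the seventh in the bass: D.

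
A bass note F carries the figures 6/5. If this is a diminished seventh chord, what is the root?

D

The figures 6/5 mean the third of the chord is in the bass. If F is the third of a diminished seventh chord, the root is D (chord tones D–F–Ab–Cb).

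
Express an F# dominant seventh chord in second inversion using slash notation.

F#7/C#

Second inversion of F# dominant seventh has the fifth (C#) in the bass. As a slash chord: F#7/C#.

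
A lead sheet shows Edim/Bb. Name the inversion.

Edim/Bb means E diminished with Bb in the bass. Bb is the fifth of E diminished (E–G–Bb), so this is second inversion.

second inversion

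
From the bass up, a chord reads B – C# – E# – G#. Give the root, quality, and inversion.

C# dominant seventh, third inversion

The distinct note names are B, C#, E#, G#. Stacked in thirds they read C#–E#–G#–B, which is a dominant seventh chord on C#.
With the seventh (B) in the bass, the chord is in third inversion (figured bass 4/2).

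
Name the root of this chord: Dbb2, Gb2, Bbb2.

Gb

Dbb, Gb, Bbb are the tones of a Gb diminished triad (Gb–Bbb–Dbb), making Gb the root.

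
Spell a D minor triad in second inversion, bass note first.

Spelling D minor: D–F–A. In second inversion the fifth is bass, giving A, D, F from the bottom.

A, D, F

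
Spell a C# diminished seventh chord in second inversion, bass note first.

G, Bb, C#, E

Spelling C# diminished seventh: C#–E–G–Bb. In second inversion the fifth is bass, giving G, Bb, C#, E from the bottom.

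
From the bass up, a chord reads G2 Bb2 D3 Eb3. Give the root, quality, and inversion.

Eb major seventh, first inversion

The distinct note names are G, Bb, D, Eb. Stacked in thirds they read Eb–G–Bb–D, which is a major seventh chord on Eb.
The lowest note is G, the third of the chord, so this is first inversion (figured bass 6/5).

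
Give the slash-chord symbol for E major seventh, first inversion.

First inversion of E major seventh has the third (G#) in the bass. As a slash chord: Emaj7/G#.

Emaj7/G#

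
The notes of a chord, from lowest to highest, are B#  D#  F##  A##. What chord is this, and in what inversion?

The distinct note names are B#, D#, F##, A##. Stacked in thirds they read B#–D#–F##–A##, which is a minor-major seventh chord on B#.
With the root (B#) in the bass, the chord is in root position (figured bass 7).

B# minor-major seventh, root position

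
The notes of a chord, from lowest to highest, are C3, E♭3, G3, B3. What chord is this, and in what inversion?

C minor-major seventh, root position

Reducing to letter names: C, Eb, G, B. These stack in thirds as C–Eb–G–B — a C minor-major seventh chord.
With the root (C) in the bass, the chord is in root position (figured bass 7).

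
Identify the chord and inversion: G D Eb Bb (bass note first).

Eb major seventh, first inversion

Reducing to letter names: G, D, Eb, Bb. These stack in thirds as Eb–G–Bb–D — an Eb major seventh chord.
The lowest note is G, the third of the chord, so this is first inversion (figured bass 6/5).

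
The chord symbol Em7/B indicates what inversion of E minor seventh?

Em7/B means E minor seventh with B in the bass. B is the fifth of E minor seventh (E–G–B–D), so this is second inversion.

second inversion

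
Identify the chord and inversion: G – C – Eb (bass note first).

Reducing to letter names: G, C, Eb. These stack in thirds as C–Eb–G — a C minor triad.
G is the fifth of C minor; fifth in the bass means second inversion (figured bass 6/4).

C minor, second inversion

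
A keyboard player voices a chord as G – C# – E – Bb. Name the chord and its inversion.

Reducing to letter names: G, C#, E, Bb. These stack in thirds as C#–E–G–Bb — a C# diminished seventh chord.
G is the fifth of C# diminished seventh; fifth in the bass means second inversion (figured bass 4/3).

C# diminished seventh, second inversion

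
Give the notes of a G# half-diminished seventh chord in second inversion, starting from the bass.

D, F#, G#, B

G# half-diminished seventh is G#–B–D–F#. Second inversion puts the fifth (D) in the bass, with the remaining tones above: D, F#, G#, B.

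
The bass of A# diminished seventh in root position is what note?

In root position the root is lowest. For A# diminished seventh (A#–C#–E–G) that is A#.

A#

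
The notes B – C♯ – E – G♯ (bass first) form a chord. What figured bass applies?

The notes B, C#, E, G# stack in thirds as C#–E–G#–B — a C# minor seventh chord. The bass B is the seventh, so this is third inversion: figured 4/2.

4/2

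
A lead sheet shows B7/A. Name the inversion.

B7/A means B dominant seventh with A in the bass. A is the seventh of B dominant seventh (B–D#–F#–A), so this is third inversion.

third inversion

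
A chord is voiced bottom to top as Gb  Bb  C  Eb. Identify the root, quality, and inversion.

The distinct note names are Gb, Bb, C, Eb. Stacked in thirds they read C–Eb–Gb–Bb, which is a half-diminished seventh chord on C.
With the fifth (Gb) in the bass, the chord is in second inversion (figured bass 4/3).

C half-diminished seventh, second inversion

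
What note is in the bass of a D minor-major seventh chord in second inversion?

A

The fifth of D minor-major seventh (D–F–A–C#) is A; that is the bass in second inversion.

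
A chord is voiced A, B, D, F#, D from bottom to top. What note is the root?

B

The distinct letter names are A, B, D, F#. Arranged as a stack of thirds they read B–D–F#–A, so B is the root (a B minor seventh chord).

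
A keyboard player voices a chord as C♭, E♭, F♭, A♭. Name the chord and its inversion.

The pitch classes Cb, Eb, Fb, Ab arrange in thirds as Fb–Ab–Cb–Eb: an Fb major seventh chord.
Cb is the fifth of Fb major seventh; fifth in the bass means second inversion (figured bass 4/3).

Fb major seventh, second inversion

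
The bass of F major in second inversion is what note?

C

In second inversion the fifth is lowest. For F major (F–A–C) that is C.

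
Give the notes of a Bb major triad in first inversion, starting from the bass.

Spelling Bb major: Bb–D–F. In first inversion the third is bass, giving D, F, Bb from the bottom.

D, F, Bb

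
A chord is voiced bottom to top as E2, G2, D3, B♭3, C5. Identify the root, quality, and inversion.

C dominant ninth, first inversion

The pitch classes E, G, D, Bb, C arrange in thirds as C–E–G–Bb–D: a C dominant ninth chord.
E is the third of C dominant ninth; third in the bass means first inversion.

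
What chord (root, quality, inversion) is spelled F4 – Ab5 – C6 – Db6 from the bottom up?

The pitch classes F, Ab, C, Db arrange in thirds as Db–F–Ab–C: a Db major seventh chord.
F is the third of Db major seventh; third in the bass means first inversion (figured bass 6/5).

Db major seventh, first inversion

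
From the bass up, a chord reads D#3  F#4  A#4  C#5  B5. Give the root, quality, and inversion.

B major ninth, first inversion

Reducing to letter names: D#, F#, A#, C#, B. These stack in thirds as B–D#–F#–A#–C# — a B major ninth chord.
D# is the third of B major ninth; third in the bass means first inversion.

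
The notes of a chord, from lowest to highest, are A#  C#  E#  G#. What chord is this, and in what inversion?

A# minor seventh, root position

The distinct note names are A#, C#, E#, G#. Stacked in thirds they read A#–C#–E#–G#, which is a minor seventh chord on A#.
With the root (A#) in the bass, the chord is in root position (figured bass 7).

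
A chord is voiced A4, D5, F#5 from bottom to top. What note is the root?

The distinct letter names are A, D, F#. Arranged as a stack of thirds they read D–F#–A, so D is the root (a D major triad).

D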